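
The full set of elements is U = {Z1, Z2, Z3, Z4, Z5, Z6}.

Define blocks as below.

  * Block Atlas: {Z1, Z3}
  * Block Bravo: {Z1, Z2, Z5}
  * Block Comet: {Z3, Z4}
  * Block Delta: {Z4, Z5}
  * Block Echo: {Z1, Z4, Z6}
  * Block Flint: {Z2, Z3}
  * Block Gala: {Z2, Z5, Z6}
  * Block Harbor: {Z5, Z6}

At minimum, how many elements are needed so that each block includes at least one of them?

3

The 3 elements {Z1, Z3, Z5} hit every block.
No choice of 2 elements meets every block, so 3 is the minimum.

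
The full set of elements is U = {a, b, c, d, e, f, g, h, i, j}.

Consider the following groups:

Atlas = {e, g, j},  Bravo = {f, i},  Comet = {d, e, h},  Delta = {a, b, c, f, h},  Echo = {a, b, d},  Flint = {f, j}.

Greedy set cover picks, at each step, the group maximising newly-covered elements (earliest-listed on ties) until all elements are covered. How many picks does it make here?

4

Greedy: pick Delta (covers 5 new) → pick Atlas (covers 3 new) → pick Bravo (covers 1 new) → pick Comet (covers 1 new). Total picks: 4.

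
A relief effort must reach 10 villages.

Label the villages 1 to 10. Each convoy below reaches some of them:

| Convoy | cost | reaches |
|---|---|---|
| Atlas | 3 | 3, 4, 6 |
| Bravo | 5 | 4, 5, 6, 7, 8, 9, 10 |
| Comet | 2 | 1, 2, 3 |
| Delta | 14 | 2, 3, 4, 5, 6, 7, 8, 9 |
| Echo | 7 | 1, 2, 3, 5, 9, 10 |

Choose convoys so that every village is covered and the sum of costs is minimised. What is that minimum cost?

7

Bravo, Comet together cover every village (Bravo ∪ Comet = {1, 2, 3, 4, 5, 6, 7, 8, 9, 10}); total cost 5 + 2 = 7.
No covering selection has total cost below 7.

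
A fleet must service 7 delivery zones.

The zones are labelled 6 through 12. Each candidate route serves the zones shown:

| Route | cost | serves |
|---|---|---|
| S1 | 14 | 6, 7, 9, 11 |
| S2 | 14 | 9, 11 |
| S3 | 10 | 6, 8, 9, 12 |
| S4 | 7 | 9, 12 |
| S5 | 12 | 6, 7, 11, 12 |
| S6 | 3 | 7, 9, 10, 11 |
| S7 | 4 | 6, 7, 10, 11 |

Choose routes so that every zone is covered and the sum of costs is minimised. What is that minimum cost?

S3, S6 together cover every zone (S3 ∪ S6 = {6, 7, 8, 9, 10, 11, 12}); total cost 10 + 3 = 13.
No covering selection has total cost below 13.

13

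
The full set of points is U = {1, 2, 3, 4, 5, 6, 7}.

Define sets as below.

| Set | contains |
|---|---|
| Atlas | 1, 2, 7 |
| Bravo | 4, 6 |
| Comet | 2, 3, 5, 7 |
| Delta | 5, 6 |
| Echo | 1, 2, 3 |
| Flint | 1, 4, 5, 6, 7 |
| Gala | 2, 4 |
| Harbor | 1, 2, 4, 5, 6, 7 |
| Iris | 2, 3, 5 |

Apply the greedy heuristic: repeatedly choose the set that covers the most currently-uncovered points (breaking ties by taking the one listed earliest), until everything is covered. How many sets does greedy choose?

2

Greedy: pick Harbor (covers 6 new) → pick Comet (covers 1 new). Total picks: 2.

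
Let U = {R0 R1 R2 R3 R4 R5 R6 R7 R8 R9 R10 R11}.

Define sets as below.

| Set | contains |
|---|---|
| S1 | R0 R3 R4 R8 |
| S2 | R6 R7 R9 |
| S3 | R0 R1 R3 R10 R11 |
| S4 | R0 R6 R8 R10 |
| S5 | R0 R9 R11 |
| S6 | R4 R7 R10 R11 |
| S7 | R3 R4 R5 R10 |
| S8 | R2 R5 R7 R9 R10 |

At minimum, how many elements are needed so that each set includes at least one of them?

3

H = {R3, R9, R10} meets every set (each contains at least one member of H), and |H| = 3.
No choice of 2 elements meets every set, so 3 is the minimum.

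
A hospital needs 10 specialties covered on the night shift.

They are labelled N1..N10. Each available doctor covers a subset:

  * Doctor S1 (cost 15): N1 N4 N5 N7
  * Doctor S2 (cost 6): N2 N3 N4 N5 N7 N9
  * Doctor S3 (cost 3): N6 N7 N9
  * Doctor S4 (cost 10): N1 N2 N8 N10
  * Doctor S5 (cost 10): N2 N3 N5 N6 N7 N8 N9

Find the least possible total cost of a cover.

S2, S3, S4 together cover every specialty (S2 ∪ S3 ∪ S4 = {N1, N2, N3, N4, N5, N6, N7, N8, N9, N10}); total cost 6 + 3 + 10 = 19.
No covering selection has total cost below 19.

19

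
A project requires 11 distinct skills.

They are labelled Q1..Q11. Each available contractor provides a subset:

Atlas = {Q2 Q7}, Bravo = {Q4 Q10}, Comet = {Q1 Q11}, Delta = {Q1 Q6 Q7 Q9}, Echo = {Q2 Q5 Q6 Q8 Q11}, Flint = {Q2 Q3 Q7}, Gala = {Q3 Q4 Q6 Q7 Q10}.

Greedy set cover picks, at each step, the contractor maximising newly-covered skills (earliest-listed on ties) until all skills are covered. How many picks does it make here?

Greedy: pick Echo (covers 5 new) → pick Gala (covers 4 new) → pick Delta (covers 2 new). Total picks: 3.

3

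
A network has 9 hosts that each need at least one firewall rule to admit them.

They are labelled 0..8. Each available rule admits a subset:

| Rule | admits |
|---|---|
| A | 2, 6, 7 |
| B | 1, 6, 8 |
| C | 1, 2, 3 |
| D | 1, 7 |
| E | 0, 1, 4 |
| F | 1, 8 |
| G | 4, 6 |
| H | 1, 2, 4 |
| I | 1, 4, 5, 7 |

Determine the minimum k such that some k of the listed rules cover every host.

B and C and E and I together: B ∪ C ∪ E ∪ I = {0, 1, 2, 3, 4, 5, 6, 7, 8} — every host is covered.
Only I contains 5, so I is forced; the remaining 5 hosts need at least 3 more rules (each remaining rule adds at most 2) — so at least 4 rules are needed, and 4 is optimal.

4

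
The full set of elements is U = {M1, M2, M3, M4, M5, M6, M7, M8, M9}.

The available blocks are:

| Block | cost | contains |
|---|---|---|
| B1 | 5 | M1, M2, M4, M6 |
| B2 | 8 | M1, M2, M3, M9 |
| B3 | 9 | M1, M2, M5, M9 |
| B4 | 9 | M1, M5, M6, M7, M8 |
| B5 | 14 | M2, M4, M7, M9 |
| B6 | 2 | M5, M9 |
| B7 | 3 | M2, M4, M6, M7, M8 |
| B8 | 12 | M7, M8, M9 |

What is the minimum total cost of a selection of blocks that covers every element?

13

B2, B6, B7 together cover every element (B2 ∪ B6 ∪ B7 = {M1, M2, M3, M4, M5, M6, M7, M8, M9}); total cost 8 + 2 + 3 = 13.
No covering selection has total cost below 13.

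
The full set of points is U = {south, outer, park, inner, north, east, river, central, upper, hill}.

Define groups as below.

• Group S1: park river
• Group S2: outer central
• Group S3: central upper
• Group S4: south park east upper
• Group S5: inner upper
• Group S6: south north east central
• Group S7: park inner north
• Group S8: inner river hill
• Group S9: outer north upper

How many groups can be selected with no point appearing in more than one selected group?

S2, S4, S8 are pairwise disjoint (S2={outer,central}; S4={south,park,east,upper}; S8={inner,river,hill}).
Every remaining group overlaps one of these, and no 4 of the listed groups are pairwise disjoint, so 3 is the maximum.

3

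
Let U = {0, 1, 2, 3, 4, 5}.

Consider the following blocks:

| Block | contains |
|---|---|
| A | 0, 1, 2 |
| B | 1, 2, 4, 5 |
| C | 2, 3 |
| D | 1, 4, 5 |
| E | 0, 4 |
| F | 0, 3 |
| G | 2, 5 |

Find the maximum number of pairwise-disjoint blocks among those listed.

2

C, E are pairwise disjoint (C={2,3}; E={0,4}).
Every remaining block overlaps one of these, and no 3 of the listed blocks are pairwise disjoint, so 2 is the maximum.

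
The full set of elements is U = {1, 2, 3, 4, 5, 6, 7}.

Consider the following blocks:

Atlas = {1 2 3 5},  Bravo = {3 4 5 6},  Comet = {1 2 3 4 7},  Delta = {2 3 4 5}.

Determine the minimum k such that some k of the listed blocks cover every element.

2

Take {Bravo, Comet}. Their union is {1, 2, 3, 4, 5, 6, 7}, which is all 7 elements.
No single block has all 7 elements (the largest, Comet, has 5), so 2 is optimal.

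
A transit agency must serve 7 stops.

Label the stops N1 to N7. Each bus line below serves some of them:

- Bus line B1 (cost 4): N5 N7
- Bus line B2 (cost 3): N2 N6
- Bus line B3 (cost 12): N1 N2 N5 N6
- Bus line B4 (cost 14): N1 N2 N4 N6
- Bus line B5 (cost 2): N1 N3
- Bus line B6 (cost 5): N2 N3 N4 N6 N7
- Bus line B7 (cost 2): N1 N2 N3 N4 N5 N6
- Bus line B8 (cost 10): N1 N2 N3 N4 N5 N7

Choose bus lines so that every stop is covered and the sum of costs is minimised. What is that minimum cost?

B1, B7 together cover every stop (B1 ∪ B7 = {N1, N2, N3, N4, N5, N6, N7}); total cost 4 + 2 = 6.
No covering selection has total cost below 6.

6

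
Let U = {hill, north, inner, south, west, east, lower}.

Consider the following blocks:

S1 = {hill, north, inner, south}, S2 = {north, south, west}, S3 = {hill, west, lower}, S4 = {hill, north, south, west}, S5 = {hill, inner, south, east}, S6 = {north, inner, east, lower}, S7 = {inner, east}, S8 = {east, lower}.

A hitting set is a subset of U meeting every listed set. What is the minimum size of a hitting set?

H = {hill, south, east} meets every block (each contains at least one member of H), and |H| = 3.
No choice of 2 items meets every block, so 3 is the minimum.

3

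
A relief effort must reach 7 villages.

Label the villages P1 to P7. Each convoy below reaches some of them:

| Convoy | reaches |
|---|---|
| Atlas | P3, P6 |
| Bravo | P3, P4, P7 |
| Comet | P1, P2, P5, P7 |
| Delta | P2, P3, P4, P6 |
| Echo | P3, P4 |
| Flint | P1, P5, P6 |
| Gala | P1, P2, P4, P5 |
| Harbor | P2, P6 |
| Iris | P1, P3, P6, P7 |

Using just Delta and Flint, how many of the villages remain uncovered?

Union of Delta, Flint = {P1, P2, P3, P4, P5, P6}.
Not covered: P7 — 1 village.

1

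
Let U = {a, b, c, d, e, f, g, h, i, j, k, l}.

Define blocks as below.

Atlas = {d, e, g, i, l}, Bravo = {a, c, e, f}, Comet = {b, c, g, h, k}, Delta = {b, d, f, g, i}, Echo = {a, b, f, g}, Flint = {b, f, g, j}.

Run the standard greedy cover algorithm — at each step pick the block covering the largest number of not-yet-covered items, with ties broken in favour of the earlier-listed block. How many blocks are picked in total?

4

Greedy: pick Atlas (covers 5 new) → pick Comet (covers 4 new) → pick Bravo (covers 2 new) → pick Flint (covers 1 new). Total picks: 4.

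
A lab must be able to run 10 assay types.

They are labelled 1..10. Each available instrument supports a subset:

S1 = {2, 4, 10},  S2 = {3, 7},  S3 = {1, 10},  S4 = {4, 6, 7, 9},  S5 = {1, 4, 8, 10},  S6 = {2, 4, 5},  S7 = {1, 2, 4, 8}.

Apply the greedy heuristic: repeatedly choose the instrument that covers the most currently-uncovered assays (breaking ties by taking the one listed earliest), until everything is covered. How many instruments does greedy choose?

Greedy: pick S4 (covers 4 new) → pick S5 (covers 3 new) → pick S6 (covers 2 new) → pick S2 (covers 1 new). Total picks: 4.

4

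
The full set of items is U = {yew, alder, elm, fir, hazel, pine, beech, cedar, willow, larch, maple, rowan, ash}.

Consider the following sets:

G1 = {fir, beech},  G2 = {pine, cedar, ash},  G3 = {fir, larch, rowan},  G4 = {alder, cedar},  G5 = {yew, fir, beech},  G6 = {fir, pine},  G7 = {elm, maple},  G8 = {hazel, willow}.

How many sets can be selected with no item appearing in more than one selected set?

4

G2, G3, G7, G8 are pairwise disjoint (G2={pine,cedar,ash}; G3={fir,larch,rowan}; G7={elm,maple}; G8={hazel,willow}).
Every remaining set overlaps one of these, and no 5 of the listed sets are pairwise disjoint, so 4 is the maximum.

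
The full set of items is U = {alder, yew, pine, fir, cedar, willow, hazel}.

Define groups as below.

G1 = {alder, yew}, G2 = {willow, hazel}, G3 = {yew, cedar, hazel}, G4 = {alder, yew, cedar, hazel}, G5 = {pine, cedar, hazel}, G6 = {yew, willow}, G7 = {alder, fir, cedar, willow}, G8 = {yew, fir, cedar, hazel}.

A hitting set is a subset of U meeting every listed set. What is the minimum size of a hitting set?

3

Take H = {yew, fir, hazel}. Each listed group contains at least one of these, so H is a hitting set of size 3.
No choice of 2 items meets every group, so 3 is the minimum.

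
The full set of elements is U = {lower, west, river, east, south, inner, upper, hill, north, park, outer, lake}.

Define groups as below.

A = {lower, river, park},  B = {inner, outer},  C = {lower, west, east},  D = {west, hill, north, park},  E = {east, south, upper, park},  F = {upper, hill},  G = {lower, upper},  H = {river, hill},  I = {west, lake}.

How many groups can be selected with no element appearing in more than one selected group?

4

A, B, F, I are pairwise disjoint (A={lower,river,park}; B={inner,outer}; F={upper,hill}; I={west,lake}).
Every remaining group overlaps one of these, and no 5 of the listed groups are pairwise disjoint, so 4 is the maximum.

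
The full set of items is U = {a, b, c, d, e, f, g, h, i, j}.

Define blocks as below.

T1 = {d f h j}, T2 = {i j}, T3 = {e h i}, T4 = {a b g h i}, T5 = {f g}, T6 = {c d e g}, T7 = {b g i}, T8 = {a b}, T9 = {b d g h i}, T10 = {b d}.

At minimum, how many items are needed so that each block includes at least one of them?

4

Take T = {b, g, h, j}. Each listed block contains at least one of these, so T is a hitting set of size 4.
No choice of 3 items meets every block, so 4 is the minimum.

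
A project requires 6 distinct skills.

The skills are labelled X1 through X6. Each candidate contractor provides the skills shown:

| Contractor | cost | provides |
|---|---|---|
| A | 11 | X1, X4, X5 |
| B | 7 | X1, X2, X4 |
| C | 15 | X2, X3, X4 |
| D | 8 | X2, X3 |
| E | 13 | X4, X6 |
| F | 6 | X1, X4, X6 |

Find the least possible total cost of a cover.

25

A, D, F together cover every skill (A ∪ D ∪ F = {X1, X2, X3, X4, X5, X6}); total cost 11 + 8 + 6 = 25.
No covering selection has total cost below 25.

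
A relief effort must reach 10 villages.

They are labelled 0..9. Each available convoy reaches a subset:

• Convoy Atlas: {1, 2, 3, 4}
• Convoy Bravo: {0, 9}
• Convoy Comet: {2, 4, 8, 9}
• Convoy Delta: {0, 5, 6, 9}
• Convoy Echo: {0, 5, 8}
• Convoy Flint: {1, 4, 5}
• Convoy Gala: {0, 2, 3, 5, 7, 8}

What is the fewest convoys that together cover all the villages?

Take {Atlas, Delta, Gala}. Their union is {0, 1, 2, 3, 4, 5, 6, 7, 8, 9}, which is all 10 villages.
Only Delta contains 6, so Delta is forced; the remaining 6 villages need at least 2 more convoys (each remaining convoy adds at most 4) — so at least 3 convoys are needed, and 3 is optimal.

3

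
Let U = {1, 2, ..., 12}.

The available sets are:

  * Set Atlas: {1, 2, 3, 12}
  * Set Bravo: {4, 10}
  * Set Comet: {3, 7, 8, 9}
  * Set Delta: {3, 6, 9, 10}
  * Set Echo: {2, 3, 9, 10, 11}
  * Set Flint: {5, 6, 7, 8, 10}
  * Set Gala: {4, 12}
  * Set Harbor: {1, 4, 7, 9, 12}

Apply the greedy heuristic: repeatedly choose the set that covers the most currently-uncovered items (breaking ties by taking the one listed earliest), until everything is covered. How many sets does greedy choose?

3

Greedy: pick Echo (covers 5 new) → pick Flint (covers 4 new) → pick Harbor (covers 3 new). Total picks: 3.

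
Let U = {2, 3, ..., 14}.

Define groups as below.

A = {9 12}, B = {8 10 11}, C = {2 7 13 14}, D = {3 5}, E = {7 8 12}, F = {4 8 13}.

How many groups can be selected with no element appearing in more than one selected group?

4

A, B, C, D are pairwise disjoint (A={9,12}; B={8,10,11}; C={2,7,13,14}; D={3,5}).
Every remaining group overlaps one of these, and no 5 of the listed groups are pairwise disjoint, so 4 is the maximum.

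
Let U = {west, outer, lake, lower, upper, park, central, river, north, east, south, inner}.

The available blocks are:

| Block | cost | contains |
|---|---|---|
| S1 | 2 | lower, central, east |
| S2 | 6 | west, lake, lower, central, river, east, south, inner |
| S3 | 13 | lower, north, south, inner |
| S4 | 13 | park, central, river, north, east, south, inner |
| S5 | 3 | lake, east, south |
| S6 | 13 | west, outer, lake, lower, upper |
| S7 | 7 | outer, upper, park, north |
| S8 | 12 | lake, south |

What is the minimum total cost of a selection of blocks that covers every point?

S2, S7 together cover every point (S2 ∪ S7 = {west, outer, lake, lower, upper, park, central, river, north, east, south, inner}); total cost 6 + 7 = 13.
The greedy pick S1, S2, S7 costs 15; no covering selection beats 13.

13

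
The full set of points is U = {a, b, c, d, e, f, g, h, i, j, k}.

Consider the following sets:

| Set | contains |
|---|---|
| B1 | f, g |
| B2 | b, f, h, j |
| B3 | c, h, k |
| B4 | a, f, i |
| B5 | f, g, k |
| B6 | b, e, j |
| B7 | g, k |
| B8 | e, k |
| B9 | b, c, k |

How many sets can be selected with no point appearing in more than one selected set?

3

B3, B4, B6 are pairwise disjoint (B3={c,h,k}; B4={a,f,i}; B6={b,e,j}).
Every remaining set overlaps one of these, and no 4 of the listed sets are pairwise disjoint, so 3 is the maximum.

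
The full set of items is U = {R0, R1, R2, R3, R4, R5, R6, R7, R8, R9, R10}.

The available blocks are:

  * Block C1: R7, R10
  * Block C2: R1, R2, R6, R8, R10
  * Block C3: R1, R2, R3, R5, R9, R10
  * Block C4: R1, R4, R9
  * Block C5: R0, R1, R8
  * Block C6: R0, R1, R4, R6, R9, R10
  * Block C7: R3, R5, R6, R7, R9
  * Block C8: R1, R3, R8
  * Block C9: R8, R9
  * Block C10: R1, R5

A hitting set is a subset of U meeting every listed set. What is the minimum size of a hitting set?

3

Take H = {R1, R7, R9}. Each listed block contains at least one of these, so H is a hitting set of size 3.
The blocks C1, C9, C10 are pairwise disjoint, so any hitting set needs a separate item for each — at least 3. Hence 3 is optimal.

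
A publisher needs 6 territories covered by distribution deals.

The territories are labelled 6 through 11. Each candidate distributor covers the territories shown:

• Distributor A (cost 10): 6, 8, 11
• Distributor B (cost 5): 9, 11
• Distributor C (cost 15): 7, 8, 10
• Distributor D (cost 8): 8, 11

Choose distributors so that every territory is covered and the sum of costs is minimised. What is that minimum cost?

A, B, C together cover every territory (A ∪ B ∪ C = {6, 7, 8, 9, 10, 11}); total cost 10 + 5 + 15 = 30.
No covering selection has total cost below 30.

30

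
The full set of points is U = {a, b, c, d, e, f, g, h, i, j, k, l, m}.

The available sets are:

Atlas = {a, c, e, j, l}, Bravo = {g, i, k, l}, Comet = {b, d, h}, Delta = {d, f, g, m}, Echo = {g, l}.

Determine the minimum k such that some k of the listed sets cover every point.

Atlas, Bravo, Comet, and Delta cover everything between them: the union {a, b, c, d, e, f, g, h, i, j, k, l, m} is all of U.
Only Bravo contains i, so Bravo is forced; the remaining 9 points need at least 3 more sets (each remaining set adds at most 4) — so at least 4 sets are needed, and 4 is optimal.

4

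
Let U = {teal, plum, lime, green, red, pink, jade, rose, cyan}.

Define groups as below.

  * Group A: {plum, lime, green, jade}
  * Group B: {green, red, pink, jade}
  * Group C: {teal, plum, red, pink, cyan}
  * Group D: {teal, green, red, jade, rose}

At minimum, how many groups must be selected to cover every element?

3

A, C, and D cover everything between them: the union {teal, plum, lime, green, red, pink, jade, rose, cyan} is all of U.
Only A contains lime, so A is forced; the remaining 5 elements need at least 2 more groups (each remaining group adds at most 4) — so at least 3 groups are needed, and 3 is optimal.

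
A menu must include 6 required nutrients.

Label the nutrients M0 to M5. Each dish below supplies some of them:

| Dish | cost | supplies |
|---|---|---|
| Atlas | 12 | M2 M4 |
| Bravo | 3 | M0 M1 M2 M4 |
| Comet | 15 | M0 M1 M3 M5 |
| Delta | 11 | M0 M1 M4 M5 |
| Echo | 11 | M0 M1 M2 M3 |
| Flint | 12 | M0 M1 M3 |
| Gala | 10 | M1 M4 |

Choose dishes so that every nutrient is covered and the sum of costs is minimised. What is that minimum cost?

Bravo, Comet together cover every nutrient (Bravo ∪ Comet = {M0, M1, M2, M3, M4, M5}); total cost 3 + 15 = 18.
No covering selection has total cost below 18.

18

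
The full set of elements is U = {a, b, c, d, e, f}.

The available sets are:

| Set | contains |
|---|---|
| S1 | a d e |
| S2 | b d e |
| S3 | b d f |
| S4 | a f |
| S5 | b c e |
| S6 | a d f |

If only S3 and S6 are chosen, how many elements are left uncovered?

Union of S3, S6 = {a, b, d, f}.
Not covered: c, e — 2 elements.

2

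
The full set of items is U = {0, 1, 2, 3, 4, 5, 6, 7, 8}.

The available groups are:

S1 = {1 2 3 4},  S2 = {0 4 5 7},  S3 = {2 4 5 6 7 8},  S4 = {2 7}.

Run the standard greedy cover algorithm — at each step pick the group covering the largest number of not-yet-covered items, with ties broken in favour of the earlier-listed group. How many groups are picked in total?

3

Greedy: pick S3 (covers 6 new) → pick S1 (covers 2 new) → pick S2 (covers 1 new). Total picks: 3.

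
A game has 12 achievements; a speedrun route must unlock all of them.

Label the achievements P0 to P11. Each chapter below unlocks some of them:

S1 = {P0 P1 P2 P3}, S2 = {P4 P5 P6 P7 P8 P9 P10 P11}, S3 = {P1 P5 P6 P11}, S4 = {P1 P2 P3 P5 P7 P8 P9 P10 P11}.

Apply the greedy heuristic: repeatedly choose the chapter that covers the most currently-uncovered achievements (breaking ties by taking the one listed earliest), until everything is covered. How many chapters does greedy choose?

3

Greedy: pick S4 (covers 9 new) → pick S2 (covers 2 new) → pick S1 (covers 1 new). Total picks: 3.
(The true minimum cover uses only 2 chapters, so greedy is not optimal here.)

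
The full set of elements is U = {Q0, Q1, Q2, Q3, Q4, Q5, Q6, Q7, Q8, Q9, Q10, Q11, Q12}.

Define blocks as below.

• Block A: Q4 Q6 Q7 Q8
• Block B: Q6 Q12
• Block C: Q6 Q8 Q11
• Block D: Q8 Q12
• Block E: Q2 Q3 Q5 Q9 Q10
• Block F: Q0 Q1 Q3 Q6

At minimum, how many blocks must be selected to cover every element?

A and B and C and E and F together: A ∪ B ∪ C ∪ E ∪ F = {Q0, Q1, Q2, Q3, Q4, Q5, Q6, Q7, Q8, Q9, Q10, Q11, Q12} — every element is covered.
No 4 of the 6 blocks cover everything (all 15 combinations miss at least one element), so 5 is optimal.

5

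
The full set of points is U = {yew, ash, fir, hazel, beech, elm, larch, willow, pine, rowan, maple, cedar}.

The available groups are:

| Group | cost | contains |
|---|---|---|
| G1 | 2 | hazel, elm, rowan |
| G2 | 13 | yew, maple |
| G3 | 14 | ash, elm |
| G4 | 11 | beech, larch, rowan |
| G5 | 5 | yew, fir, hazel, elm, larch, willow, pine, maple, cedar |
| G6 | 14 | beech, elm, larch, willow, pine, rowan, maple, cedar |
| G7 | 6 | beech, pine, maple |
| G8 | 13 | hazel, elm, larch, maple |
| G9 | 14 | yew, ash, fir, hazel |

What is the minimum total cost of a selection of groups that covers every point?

G1, G5, G7, G9 together cover every point (G1 ∪ G5 ∪ G7 ∪ G9 = {yew, ash, fir, hazel, beech, elm, larch, willow, pine, rowan, maple, cedar}); total cost 2 + 5 + 6 + 14 = 27.
No covering selection has total cost below 27.

27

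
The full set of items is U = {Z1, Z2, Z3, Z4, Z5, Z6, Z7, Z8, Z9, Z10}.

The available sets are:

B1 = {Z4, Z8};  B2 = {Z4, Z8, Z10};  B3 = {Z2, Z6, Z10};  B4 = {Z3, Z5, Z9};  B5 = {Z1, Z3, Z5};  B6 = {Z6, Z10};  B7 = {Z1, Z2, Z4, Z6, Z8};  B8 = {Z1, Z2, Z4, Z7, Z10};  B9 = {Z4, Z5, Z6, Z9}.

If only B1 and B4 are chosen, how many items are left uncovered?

5

Union of B1, B4 = {Z3, Z4, Z5, Z8, Z9}.
Not covered: Z1, Z2, Z6, Z7, Z10 — 5 items.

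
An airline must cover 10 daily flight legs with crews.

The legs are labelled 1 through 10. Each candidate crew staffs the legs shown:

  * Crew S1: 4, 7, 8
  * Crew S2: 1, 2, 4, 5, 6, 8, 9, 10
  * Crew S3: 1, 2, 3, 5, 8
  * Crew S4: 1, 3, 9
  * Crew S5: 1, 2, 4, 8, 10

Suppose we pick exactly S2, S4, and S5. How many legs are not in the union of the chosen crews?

1

Union of S2, S4, S5 = {1, 2, 3, 4, 5, 6, 8, 9, 10}.
Not covered: 7 — 1 leg.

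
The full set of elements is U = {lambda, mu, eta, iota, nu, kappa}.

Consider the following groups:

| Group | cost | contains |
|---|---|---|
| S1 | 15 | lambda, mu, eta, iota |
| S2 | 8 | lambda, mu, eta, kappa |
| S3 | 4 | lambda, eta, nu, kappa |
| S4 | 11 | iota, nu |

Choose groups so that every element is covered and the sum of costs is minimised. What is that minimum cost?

19

S1, S3 together cover every element (S1 ∪ S3 = {lambda, mu, eta, iota, nu, kappa}); total cost 15 + 4 = 19.
No covering selection has total cost below 19.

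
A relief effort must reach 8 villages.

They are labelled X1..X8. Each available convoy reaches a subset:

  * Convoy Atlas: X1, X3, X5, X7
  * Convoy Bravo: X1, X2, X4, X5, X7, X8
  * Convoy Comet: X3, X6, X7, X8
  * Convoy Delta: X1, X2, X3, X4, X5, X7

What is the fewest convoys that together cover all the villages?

Take {Comet, Delta}. Their union is {X1, X2, X3, X4, X5, X6, X7, X8}, which is all 8 villages.
No single convoy has all 8 villages (the largest, Bravo, has 6), so 2 is optimal.

2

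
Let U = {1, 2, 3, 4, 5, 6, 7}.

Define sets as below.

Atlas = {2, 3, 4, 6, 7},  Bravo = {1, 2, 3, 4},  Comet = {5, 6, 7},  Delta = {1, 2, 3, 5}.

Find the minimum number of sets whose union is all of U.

Bravo and Comet together: Bravo ∪ Comet = {1, 2, 3, 4, 5, 6, 7} — every item is covered.
No single set has all 7 items (the largest, Atlas, has 5), so 2 is optimal.

2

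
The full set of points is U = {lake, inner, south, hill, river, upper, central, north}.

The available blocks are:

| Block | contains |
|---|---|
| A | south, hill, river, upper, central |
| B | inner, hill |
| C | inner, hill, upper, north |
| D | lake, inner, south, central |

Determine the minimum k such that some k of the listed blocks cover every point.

3

A, C, and D cover everything between them: the union {lake, inner, south, hill, river, upper, central, north} is all of U.
Only D contains lake, so D is forced; the remaining 4 points need at least 2 more blocks (each remaining block adds at most 3) — so at least 3 blocks are needed, and 3 is optimal.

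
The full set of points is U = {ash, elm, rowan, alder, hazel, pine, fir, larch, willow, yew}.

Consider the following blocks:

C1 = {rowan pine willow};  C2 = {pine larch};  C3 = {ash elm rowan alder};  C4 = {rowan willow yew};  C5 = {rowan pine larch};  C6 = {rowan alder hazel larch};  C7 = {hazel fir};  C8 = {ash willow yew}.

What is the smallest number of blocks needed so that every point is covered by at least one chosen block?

4

C3 and C4 and C5 and C7 together: C3 ∪ C4 ∪ C5 ∪ C7 = {ash, elm, rowan, alder, hazel, pine, fir, larch, willow, yew} — every point is covered.
Only C3 contains elm, so C3 is forced; the remaining 6 points need at least 3 more blocks (each remaining block adds at most 2) — so at least 4 blocks are needed, and 4 is optimal.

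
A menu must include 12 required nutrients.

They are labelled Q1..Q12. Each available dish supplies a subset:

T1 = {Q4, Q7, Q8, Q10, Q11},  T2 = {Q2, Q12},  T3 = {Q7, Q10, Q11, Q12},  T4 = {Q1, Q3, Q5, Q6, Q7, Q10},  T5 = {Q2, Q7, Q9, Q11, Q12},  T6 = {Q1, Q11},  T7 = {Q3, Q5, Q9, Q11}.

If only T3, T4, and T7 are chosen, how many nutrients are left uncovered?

3

Union of T3, T4, T7 = {Q1, Q3, Q5, Q6, Q7, Q9, Q10, Q11, Q12}.
Not covered: Q2, Q4, Q8 — 3 nutrients.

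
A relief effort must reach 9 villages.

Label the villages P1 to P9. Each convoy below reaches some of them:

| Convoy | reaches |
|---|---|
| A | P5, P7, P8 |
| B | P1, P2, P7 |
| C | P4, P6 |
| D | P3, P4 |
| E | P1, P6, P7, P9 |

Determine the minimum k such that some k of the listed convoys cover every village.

A and B and D and E together: A ∪ B ∪ D ∪ E = {P1, P2, P3, P4, P5, P6, P7, P8, P9} — every village is covered.
Only B contains P2, so B is forced; the remaining 6 villages need at least 3 more convoys (each remaining convoy adds at most 2) — so at least 4 convoys are needed, and 4 is optimal.

4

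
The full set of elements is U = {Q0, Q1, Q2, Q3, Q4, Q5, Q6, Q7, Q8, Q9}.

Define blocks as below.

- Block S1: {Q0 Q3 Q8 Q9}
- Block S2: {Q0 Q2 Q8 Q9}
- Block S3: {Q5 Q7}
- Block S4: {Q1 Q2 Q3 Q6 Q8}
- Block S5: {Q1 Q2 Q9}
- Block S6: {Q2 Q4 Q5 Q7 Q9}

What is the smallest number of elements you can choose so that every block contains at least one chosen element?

The 3 elements {Q1, Q7, Q9} hit every block.
No choice of 2 elements meets every block, so 3 is the minimum.

3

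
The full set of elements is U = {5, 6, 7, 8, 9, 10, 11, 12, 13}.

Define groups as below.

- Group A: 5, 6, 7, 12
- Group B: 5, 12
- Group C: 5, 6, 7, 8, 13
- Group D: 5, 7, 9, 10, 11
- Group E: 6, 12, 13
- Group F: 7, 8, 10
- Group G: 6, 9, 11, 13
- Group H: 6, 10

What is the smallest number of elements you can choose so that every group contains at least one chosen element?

T = {5, 10, 13} meets every group (each contains at least one member of T), and |T| = 3.
The groups B, F, G are pairwise disjoint, so any hitting set needs a separate element for each — at least 3. Hence 3 is optimal.

3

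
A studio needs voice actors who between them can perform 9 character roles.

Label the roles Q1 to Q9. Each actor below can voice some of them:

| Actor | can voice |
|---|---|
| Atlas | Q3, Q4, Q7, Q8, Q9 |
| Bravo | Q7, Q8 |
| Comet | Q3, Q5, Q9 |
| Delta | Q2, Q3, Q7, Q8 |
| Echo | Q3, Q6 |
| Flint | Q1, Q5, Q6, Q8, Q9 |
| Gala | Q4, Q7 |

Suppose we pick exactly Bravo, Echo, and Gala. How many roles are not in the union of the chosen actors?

Union of Bravo, Echo, Gala = {Q3, Q4, Q6, Q7, Q8}.
Not covered: Q1, Q2, Q5, Q9 — 4 roles.

4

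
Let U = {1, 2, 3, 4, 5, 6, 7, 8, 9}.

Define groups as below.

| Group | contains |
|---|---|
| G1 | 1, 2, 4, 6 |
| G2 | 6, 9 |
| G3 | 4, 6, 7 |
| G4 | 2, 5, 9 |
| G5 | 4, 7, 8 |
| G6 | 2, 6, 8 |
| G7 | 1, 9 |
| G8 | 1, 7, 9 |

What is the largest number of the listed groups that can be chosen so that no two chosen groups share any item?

2

G2, G5 are pairwise disjoint (G2={6,9}; G5={4,7,8}).
Every remaining group overlaps one of these, and no 3 of the listed groups are pairwise disjoint, so 2 is the maximum.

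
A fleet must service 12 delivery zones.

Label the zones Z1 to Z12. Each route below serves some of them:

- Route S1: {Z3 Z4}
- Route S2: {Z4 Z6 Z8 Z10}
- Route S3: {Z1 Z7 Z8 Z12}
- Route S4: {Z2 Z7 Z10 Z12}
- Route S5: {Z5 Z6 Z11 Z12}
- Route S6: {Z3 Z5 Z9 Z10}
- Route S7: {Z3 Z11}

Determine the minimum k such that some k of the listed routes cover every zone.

5

Take {S2, S3, S4, S6, S7}. Their union is {Z1, Z2, Z3, Z4, Z5, Z6, Z7, Z8, Z9, Z10, Z11, Z12}, which is all 12 zones.
No 4 of the 7 routes cover everything (all 35 combinations miss at least one zone), so 5 is optimal.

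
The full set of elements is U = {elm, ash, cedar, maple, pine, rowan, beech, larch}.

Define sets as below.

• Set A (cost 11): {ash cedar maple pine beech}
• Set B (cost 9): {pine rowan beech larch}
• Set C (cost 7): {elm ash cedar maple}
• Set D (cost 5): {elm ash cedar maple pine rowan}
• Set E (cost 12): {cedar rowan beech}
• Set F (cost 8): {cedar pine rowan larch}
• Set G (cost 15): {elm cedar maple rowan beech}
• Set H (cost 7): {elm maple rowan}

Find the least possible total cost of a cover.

14

B, D together cover every element (B ∪ D = {elm, ash, cedar, maple, pine, rowan, beech, larch}); total cost 9 + 5 = 14.
No covering selection has total cost below 14.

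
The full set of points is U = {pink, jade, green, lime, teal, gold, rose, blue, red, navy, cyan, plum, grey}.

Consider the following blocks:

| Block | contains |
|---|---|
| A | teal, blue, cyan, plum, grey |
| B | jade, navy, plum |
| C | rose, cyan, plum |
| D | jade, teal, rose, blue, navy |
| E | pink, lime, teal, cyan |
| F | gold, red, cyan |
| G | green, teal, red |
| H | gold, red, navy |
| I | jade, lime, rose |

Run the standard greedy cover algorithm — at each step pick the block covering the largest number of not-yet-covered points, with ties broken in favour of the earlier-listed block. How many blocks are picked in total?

Greedy: pick A (covers 5 new) → pick D (covers 3 new) → pick E (covers 2 new) → pick F (covers 2 new) → pick G (covers 1 new). Total picks: 5.

5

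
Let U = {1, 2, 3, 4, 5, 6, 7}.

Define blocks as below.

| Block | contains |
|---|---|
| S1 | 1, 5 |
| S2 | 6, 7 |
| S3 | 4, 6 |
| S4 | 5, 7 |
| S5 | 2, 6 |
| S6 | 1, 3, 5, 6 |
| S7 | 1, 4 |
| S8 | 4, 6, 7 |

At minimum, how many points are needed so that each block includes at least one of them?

3

Take H = {1, 6, 7}. Each listed block contains at least one of these, so H is a hitting set of size 3.
The blocks S4, S5, S7 are pairwise disjoint, so any hitting set needs a separate point for each — at least 3. Hence 3 is optimal.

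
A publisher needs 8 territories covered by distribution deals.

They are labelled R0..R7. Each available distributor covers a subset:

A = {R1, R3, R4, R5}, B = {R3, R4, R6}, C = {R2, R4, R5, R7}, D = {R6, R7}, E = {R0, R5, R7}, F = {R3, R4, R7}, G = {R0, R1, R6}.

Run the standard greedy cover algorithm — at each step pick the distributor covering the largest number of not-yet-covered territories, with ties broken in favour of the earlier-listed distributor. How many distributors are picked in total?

3

Greedy: pick A (covers 4 new) → pick C (covers 2 new) → pick G (covers 2 new). Total picks: 3.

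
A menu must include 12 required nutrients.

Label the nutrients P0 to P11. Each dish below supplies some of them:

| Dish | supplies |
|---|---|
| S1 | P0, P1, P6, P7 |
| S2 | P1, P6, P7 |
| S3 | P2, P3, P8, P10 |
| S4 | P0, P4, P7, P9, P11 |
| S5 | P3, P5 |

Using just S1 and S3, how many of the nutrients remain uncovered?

Union of S1, S3 = {P0, P1, P2, P3, P6, P7, P8, P10}.
Not covered: P4, P5, P9, P11 — 4 nutrients.

4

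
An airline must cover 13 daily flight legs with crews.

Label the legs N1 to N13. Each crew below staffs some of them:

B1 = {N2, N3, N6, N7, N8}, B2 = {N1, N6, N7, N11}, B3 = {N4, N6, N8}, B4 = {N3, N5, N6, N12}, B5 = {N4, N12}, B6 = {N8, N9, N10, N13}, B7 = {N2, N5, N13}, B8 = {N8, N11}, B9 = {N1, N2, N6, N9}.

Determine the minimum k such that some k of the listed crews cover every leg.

5

Take {B2, B3, B4, B6, B7}. Their union is {N1, N2, N3, N4, N5, N6, N7, N8, N9, N10, N11, N12, N13}, which is all 13 legs.
No 4 of the 9 crews cover everything (all 126 combinations miss at least one leg), so 5 is optimal.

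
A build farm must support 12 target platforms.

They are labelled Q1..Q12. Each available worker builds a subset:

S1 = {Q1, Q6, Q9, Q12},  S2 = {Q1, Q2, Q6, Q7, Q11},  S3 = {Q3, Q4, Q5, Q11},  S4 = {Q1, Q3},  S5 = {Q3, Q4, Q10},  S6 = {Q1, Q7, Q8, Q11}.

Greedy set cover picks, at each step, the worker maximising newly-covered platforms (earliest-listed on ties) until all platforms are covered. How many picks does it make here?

5

Greedy: pick S2 (covers 5 new) → pick S3 (covers 3 new) → pick S1 (covers 2 new) → pick S5 (covers 1 new) → pick S6 (covers 1 new). Total picks: 5.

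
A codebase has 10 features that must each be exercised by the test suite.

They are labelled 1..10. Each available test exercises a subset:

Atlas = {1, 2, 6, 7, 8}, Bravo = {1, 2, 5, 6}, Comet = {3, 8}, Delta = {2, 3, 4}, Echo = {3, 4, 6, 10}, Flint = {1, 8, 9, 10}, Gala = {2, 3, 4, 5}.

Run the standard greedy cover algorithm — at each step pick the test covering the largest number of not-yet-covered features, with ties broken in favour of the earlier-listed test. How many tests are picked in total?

4

Greedy: pick Atlas (covers 5 new) → pick Echo (covers 3 new) → pick Bravo (covers 1 new) → pick Flint (covers 1 new). Total picks: 4.
(The true minimum cover uses only 3 tests, so greedy is not optimal here.)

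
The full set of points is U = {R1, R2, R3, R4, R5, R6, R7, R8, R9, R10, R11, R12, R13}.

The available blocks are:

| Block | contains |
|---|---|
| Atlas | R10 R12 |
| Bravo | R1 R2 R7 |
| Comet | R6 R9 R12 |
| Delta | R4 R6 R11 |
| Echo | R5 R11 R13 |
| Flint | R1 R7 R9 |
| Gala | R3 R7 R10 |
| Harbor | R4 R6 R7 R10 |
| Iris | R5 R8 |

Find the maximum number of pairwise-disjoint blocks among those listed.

4

Atlas, Delta, Flint, Iris are pairwise disjoint (Atlas={R10,R12}; Delta={R4,R6,R11}; Flint={R1,R7,R9}; Iris={R5,R8}).
Every remaining block overlaps one of these, and no 5 of the listed blocks are pairwise disjoint, so 4 is the maximum.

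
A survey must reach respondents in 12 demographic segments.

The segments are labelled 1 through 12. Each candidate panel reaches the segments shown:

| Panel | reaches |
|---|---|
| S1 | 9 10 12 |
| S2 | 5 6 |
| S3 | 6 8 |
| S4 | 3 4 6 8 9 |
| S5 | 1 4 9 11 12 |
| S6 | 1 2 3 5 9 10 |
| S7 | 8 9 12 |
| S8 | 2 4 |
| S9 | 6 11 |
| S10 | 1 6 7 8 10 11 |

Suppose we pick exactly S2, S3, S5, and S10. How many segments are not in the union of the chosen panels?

Union of S2, S3, S5, S10 = {1, 4, 5, 6, 7, 8, 9, 10, 11, 12}.
Not covered: 2, 3 — 2 segments.

2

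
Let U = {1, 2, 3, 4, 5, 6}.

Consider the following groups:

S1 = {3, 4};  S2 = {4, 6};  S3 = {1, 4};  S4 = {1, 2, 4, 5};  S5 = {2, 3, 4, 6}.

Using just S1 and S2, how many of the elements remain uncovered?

3

Union of S1, S2 = {3, 4, 6}.
Not covered: 1, 2, 5 — 3 elements.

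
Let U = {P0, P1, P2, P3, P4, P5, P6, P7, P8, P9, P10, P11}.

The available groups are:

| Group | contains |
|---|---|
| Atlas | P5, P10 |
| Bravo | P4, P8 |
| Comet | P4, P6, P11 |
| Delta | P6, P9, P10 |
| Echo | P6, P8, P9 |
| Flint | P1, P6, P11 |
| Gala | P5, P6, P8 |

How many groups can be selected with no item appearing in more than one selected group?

3

Atlas, Bravo, Flint are pairwise disjoint (Atlas={P5,P10}; Bravo={P4,P8}; Flint={P1,P6,P11}).
Every remaining group overlaps one of these, and no 4 of the listed groups are pairwise disjoint, so 3 is the maximum.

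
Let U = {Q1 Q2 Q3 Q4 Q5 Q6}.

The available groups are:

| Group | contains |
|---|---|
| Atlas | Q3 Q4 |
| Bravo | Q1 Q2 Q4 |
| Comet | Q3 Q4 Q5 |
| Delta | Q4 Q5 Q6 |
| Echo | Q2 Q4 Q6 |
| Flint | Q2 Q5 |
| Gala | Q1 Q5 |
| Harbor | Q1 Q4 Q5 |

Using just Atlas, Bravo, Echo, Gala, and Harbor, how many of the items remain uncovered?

0

Union of Atlas, Bravo, Echo, Gala, Harbor = {Q1, Q2, Q3, Q4, Q5, Q6} — that's every item, so 0 are uncovered.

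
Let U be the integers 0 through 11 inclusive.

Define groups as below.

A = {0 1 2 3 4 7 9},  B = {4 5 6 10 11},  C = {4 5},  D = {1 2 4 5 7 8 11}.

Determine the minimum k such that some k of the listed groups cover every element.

3

A and B and D together: A ∪ B ∪ D = {0, 1, 2, 3, 4, 5, 6, 7, 8, 9, 10, 11} — every element is covered.
Only A contains 0, so A is forced; the remaining 5 elements need at least 2 more groups (each remaining group adds at most 4) — so at least 3 groups are needed, and 3 is optimal.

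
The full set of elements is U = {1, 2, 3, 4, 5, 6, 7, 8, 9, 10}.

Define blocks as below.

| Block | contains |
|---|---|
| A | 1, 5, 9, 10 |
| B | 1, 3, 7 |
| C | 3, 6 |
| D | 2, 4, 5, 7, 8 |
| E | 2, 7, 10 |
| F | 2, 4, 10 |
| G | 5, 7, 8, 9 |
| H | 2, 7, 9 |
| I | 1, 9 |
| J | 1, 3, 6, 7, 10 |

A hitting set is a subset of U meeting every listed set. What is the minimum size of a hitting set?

3

T = {2, 3, 9} meets every block (each contains at least one member of T), and |T| = 3.
The blocks C, F, I are pairwise disjoint, so any hitting set needs a separate element for each — at least 3. Hence 3 is optimal.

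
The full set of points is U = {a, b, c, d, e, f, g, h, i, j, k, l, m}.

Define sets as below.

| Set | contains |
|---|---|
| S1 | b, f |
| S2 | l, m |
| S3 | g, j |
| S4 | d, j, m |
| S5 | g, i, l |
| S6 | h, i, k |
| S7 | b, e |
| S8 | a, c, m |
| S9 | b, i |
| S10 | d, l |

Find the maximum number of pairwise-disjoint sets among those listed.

S1, S3, S6, S8, S10 are pairwise disjoint (S1={b,f}; S3={g,j}; S6={h,i,k}; S8={a,c,m}; S10={d,l}).
Every remaining set overlaps one of these, and no 6 of the listed sets are pairwise disjoint, so 5 is the maximum.

5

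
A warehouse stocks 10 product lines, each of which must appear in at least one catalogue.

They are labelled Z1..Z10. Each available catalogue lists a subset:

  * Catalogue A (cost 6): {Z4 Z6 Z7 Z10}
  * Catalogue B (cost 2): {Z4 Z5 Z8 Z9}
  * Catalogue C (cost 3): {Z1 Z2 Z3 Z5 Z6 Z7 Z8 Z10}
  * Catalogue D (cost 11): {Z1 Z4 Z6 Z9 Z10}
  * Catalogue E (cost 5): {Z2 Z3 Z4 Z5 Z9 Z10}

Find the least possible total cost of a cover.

5

B, C together cover every product (B ∪ C = {Z1, Z2, Z3, Z4, Z5, Z6, Z7, Z8, Z9, Z10}); total cost 2 + 3 = 5.
No covering selection has total cost below 5.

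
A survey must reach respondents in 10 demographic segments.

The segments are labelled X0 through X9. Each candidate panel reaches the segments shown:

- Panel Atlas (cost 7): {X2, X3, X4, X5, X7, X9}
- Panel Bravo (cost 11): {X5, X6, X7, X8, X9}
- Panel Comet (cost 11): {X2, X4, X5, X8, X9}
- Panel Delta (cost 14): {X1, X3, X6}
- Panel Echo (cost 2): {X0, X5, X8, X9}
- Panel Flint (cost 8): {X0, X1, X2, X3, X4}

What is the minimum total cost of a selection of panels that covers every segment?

19

Bravo, Flint together cover every segment (Bravo ∪ Flint = {X0, X1, X2, X3, X4, X5, X6, X7, X8, X9}); total cost 11 + 8 = 19.
The greedy pick Echo, Atlas, Delta costs 23; no covering selection beats 19.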